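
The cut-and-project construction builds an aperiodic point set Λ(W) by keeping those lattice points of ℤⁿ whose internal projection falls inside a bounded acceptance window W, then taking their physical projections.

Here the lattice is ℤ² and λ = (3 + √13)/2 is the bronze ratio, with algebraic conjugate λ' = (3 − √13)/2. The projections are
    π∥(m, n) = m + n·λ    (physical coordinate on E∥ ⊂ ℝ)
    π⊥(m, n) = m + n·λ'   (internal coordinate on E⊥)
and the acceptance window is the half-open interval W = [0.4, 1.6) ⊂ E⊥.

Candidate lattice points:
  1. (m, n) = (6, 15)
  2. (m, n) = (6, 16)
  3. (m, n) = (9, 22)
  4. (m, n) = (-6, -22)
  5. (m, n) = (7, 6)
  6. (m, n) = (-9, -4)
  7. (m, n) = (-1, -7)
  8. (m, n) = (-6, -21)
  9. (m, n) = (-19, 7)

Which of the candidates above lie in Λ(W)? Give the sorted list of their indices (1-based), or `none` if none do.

1, 2, 4, 7

Compute λ' = (3−√13)/2 = -0.30278, so π⊥(m,n) = m -0.30278·n.
[1] lift (6,15): star map gives 1.45837; window check 0.4 ≤ 1.45837 < 1.6 is true → IN Λ
[2] lift (6,16): star map gives 1.15559; window check 0.4 ≤ 1.15559 < 1.6 is true → IN Λ
[3] lift (9,22): star map gives 2.33894; window check 0.4 ≤ 2.33894 < 1.6 is false → out
[4] lift (-6,-22): star map gives 0.66106; window check 0.4 ≤ 0.66106 < 1.6 is true → IN Λ
[5] lift (7,6): star map gives 5.18335; window check 0.4 ≤ 5.18335 < 1.6 is false → out
[6] lift (-9,-4): star map gives -7.78890; window check 0.4 ≤ -7.78890 < 1.6 is false → out
[7] lift (-1,-7): star map gives 1.11943; window check 0.4 ≤ 1.11943 < 1.6 is true → IN Λ
[8] lift (-6,-21): star map gives 0.35829; window check 0.4 ≤ 0.35829 < 1.6 is false → out
[9] lift (-19,7): star map gives -21.11943; window check 0.4 ≤ -21.11943 < 1.6 is false → out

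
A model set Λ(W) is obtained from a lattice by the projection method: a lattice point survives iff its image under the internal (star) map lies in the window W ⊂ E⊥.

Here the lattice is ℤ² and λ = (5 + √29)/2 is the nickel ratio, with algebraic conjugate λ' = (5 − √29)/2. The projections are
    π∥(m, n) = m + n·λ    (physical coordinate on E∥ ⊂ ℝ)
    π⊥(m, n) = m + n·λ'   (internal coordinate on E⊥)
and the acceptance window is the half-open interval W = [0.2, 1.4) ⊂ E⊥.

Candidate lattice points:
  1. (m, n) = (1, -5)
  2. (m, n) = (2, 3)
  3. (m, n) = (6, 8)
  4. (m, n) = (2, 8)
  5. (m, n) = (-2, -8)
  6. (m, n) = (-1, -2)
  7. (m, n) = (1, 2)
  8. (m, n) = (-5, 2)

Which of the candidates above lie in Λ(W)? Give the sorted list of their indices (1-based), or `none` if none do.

Numerically λ ≈ 5.1926 and λ' = −1/λ ≈ -0.1926.
#1 (1,-5): internal coord 1 + (-5)·λ' = +1.9629; +1.9629 ∉ [0.2, 1.4) → out
#2 (2,3): internal coord 2 + (3)·λ' = +1.4223; +1.4223 ∉ [0.2, 1.4) → out
#3 (6,8): internal coord 6 + (8)·λ' = +4.4593; +4.4593 ∉ [0.2, 1.4) → out
#4 (2,8): internal coord 2 + (8)·λ' = +0.4593; +0.4593 ∈ [0.2, 1.4) → IN Λ
#5 (-2,-8): internal coord -2 + (-8)·λ' = -0.4593; -0.4593 ∉ [0.2, 1.4) → out
#6 (-1,-2): internal coord -1 + (-2)·λ' = -0.6148; -0.6148 ∉ [0.2, 1.4) → out
#7 (1,2): internal coord 1 + (2)·λ' = +0.6148; +0.6148 ∈ [0.2, 1.4) → IN Λ
#8 (-5,2): internal coord -5 + (2)·λ' = -5.3852; -5.3852 ∉ [0.2, 1.4) → out

4, 7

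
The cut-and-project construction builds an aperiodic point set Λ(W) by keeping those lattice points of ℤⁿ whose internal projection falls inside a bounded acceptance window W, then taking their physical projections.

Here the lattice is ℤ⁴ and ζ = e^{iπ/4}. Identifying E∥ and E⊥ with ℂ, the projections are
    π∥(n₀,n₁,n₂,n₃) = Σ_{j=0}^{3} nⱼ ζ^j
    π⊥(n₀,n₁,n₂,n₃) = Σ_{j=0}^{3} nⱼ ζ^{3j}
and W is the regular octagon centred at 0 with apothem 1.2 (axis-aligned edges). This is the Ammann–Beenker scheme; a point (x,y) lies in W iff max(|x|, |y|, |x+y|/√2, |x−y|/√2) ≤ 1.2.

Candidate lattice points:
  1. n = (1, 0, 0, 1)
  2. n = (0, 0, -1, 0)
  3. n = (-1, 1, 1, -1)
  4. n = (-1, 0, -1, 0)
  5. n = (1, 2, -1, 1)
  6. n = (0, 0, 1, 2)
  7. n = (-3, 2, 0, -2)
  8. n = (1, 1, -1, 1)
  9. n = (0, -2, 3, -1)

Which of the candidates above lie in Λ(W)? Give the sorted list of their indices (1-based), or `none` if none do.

2

With ζ = e^{iπ/4} the internal vectors are ζ^0,ζ^3,ζ^6,ζ^9.
#1 (1, 0, 0, 1): internal (1.7071, 0.7071); octagon support 1.7071 vs apothem 1.2 → ∉ W
#2 (0, 0, -1, 0): internal (0.0000, 1.0000); octagon support 1.0000 vs apothem 1.2 → ∈ W
#3 (-1, 1, 1, -1): internal (-2.4142, -1.0000); octagon support 2.4142 vs apothem 1.2 → ∉ W
#4 (-1, 0, -1, 0): internal (-1.0000, 1.0000); octagon support 1.4142 vs apothem 1.2 → ∉ W
#5 (1, 2, -1, 1): internal (0.2929, 3.1213); octagon support 3.1213 vs apothem 1.2 → ∉ W
#6 (0, 0, 1, 2): internal (1.4142, 0.4142); octagon support 1.4142 vs apothem 1.2 → ∉ W
#7 (-3, 2, 0, -2): internal (-5.8284, 0.0000); octagon support 5.8284 vs apothem 1.2 → ∉ W
#8 (1, 1, -1, 1): internal (1.0000, 2.4142); octagon support 2.4142 vs apothem 1.2 → ∉ W
#9 (0, -2, 3, -1): internal (0.7071, -5.1213); octagon support 5.1213 vs apothem 1.2 → ∉ W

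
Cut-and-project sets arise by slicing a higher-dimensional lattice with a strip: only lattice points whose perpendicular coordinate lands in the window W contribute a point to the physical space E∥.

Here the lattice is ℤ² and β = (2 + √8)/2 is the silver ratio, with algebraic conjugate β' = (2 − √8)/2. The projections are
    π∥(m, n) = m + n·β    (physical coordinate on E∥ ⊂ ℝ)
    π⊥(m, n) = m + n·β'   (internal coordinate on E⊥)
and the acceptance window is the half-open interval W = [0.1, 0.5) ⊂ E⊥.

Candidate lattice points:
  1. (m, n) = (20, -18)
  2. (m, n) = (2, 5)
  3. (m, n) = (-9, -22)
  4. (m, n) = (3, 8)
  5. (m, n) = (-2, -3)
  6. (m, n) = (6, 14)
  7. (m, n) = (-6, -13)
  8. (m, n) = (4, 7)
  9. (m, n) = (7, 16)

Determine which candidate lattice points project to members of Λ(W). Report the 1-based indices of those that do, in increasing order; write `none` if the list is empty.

Compute β' = (2−√8)/2 = -0.4142, so π⊥(m,n) = m -0.4142·n.
candidate 1: (m,n)=(20,-18) → π∥ = 20-18·β ≈ -23.4558, π⊥ = 20-18·β' ≈ 27.4558 ∉ [0.1, 0.5) ⇒ out
candidate 2: (m,n)=(2,5) → π∥ = 2+5·β ≈ 14.0711, π⊥ = 2+5·β' ≈ -0.0711 ∉ [0.1, 0.5) ⇒ out
candidate 3: (m,n)=(-9,-22) → π∥ = -9-22·β ≈ -62.1127, π⊥ = -9-22·β' ≈ 0.1127 ∈ [0.1, 0.5) ⇒ IN Λ
candidate 4: (m,n)=(3,8) → π∥ = 3+8·β ≈ 22.3137, π⊥ = 3+8·β' ≈ -0.3137 ∉ [0.1, 0.5) ⇒ out
candidate 5: (m,n)=(-2,-3) → π∥ = -2-3·β ≈ -9.2426, π⊥ = -2-3·β' ≈ -0.7574 ∉ [0.1, 0.5) ⇒ out
candidate 6: (m,n)=(6,14) → π∥ = 6+14·β ≈ 39.7990, π⊥ = 6+14·β' ≈ 0.2010 ∈ [0.1, 0.5) ⇒ IN Λ
candidate 7: (m,n)=(-6,-13) → π∥ = -6-13·β ≈ -37.3848, π⊥ = -6-13·β' ≈ -0.6152 ∉ [0.1, 0.5) ⇒ out
candidate 8: (m,n)=(4,7) → π∥ = 4+7·β ≈ 20.8995, π⊥ = 4+7·β' ≈ 1.1005 ∉ [0.1, 0.5) ⇒ out
candidate 9: (m,n)=(7,16) → π∥ = 7+16·β ≈ 45.6274, π⊥ = 7+16·β' ≈ 0.3726 ∈ [0.1, 0.5) ⇒ IN Λ

3, 6, 9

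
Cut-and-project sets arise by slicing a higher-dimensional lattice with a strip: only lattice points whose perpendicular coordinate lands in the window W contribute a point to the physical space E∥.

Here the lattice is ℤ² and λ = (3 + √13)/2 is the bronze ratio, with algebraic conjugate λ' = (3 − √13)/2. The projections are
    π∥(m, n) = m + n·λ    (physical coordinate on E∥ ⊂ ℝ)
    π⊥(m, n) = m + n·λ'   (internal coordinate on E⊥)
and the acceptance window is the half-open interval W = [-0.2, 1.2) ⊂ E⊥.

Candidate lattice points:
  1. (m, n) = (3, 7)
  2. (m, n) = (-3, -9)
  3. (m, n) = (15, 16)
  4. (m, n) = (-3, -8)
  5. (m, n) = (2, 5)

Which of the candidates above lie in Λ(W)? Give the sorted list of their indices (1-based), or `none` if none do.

Compute λ' = (3−√13)/2 = -0.302776, so π⊥(m,n) = m -0.302776·n.
[1] lift (3,7): star map gives 0.880571; window check -0.2 ≤ 0.880571 < 1.2 is true → IN Λ
[2] lift (-3,-9): star map gives -0.275019; window check -0.2 ≤ -0.275019 < 1.2 is false → out
[3] lift (15,16): star map gives 10.155590; window check -0.2 ≤ 10.155590 < 1.2 is false → out
[4] lift (-3,-8): star map gives -0.577795; window check -0.2 ≤ -0.577795 < 1.2 is false → out
[5] lift (2,5): star map gives 0.486122; window check -0.2 ≤ 0.486122 < 1.2 is true → IN Λ

1, 5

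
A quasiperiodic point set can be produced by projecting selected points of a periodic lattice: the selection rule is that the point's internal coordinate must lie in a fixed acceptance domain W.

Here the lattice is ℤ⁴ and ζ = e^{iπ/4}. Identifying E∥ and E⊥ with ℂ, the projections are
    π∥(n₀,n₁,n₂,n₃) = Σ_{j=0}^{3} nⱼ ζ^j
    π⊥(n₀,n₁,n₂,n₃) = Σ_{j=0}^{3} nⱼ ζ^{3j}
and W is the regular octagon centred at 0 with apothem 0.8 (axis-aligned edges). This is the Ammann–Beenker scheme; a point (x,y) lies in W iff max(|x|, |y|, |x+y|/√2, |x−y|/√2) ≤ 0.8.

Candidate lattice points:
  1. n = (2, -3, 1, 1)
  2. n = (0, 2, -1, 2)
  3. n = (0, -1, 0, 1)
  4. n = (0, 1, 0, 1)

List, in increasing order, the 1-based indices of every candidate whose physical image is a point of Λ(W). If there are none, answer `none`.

none

With ζ = e^{iπ/4} the internal vectors are ζ^0,ζ^3,ζ^6,ζ^9.
#1 (2, -3, 1, 1): internal (4.82843, -2.41421); octagon support 5.12132 vs apothem 0.8 → ∉ W
#2 (0, 2, -1, 2): internal (0.00000, 3.82843); octagon support 3.82843 vs apothem 0.8 → ∉ W
#3 (0, -1, 0, 1): internal (1.41421, 0.00000); octagon support 1.41421 vs apothem 0.8 → ∉ W
#4 (0, 1, 0, 1): internal (0.00000, 1.41421); octagon support 1.41421 vs apothem 0.8 → ∉ W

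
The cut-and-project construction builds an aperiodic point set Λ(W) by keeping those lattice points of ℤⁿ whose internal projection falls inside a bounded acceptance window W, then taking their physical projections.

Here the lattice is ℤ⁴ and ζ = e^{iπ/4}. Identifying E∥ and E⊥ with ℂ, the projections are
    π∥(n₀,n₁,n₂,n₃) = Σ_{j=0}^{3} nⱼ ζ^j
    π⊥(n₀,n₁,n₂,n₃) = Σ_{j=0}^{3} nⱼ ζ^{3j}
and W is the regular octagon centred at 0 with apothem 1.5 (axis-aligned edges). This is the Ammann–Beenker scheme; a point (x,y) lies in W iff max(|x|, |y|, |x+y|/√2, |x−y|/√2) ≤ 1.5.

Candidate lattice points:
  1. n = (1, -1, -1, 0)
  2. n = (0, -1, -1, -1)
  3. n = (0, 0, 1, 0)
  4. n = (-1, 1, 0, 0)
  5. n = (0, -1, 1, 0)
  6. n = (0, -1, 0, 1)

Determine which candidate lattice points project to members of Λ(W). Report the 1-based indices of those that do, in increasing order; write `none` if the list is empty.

2, 3, 6

With ζ = e^{iπ/4} the internal vectors are ζ^0,ζ^3,ζ^6,ζ^9.
#1 (1, -1, -1, 0): internal (1.707107, 0.292893); octagon support 1.707107 vs apothem 1.5 → ∉ W
#2 (0, -1, -1, -1): internal (0.000000, -0.414214); octagon support 0.414214 vs apothem 1.5 → ∈ W
#3 (0, 0, 1, 0): internal (0.000000, -1.000000); octagon support 1.000000 vs apothem 1.5 → ∈ W
#4 (-1, 1, 0, 0): internal (-1.707107, 0.707107); octagon support 1.707107 vs apothem 1.5 → ∉ W
#5 (0, -1, 1, 0): internal (0.707107, -1.707107); octagon support 1.707107 vs apothem 1.5 → ∉ W
#6 (0, -1, 0, 1): internal (1.414214, 0.000000); octagon support 1.414214 vs apothem 1.5 → ∈ W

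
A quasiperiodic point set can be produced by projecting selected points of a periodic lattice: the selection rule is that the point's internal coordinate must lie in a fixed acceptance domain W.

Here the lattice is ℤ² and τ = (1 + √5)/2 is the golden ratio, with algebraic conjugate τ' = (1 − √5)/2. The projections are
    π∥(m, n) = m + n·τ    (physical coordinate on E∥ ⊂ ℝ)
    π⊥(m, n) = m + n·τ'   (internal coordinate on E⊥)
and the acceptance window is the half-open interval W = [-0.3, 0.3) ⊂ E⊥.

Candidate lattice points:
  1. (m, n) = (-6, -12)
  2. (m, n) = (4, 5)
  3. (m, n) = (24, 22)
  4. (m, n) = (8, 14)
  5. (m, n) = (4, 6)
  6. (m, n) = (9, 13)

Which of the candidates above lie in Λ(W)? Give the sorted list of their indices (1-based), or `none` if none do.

5

Compute τ' = (1−√5)/2 = -0.61803, so π⊥(m,n) = m -0.61803·n.
[1] lift (-6,-12): star map gives 1.41641; window check -0.3 ≤ 1.41641 < 0.3 is false → out
[2] lift (4,5): star map gives 0.90983; window check -0.3 ≤ 0.90983 < 0.3 is false → out
[3] lift (24,22): star map gives 10.40325; window check -0.3 ≤ 10.40325 < 0.3 is false → out
[4] lift (8,14): star map gives -0.65248; window check -0.3 ≤ -0.65248 < 0.3 is false → out
[5] lift (4,6): star map gives 0.29180; window check -0.3 ≤ 0.29180 < 0.3 is true → IN Λ
[6] lift (9,13): star map gives 0.96556; window check -0.3 ≤ 0.96556 < 0.3 is false → out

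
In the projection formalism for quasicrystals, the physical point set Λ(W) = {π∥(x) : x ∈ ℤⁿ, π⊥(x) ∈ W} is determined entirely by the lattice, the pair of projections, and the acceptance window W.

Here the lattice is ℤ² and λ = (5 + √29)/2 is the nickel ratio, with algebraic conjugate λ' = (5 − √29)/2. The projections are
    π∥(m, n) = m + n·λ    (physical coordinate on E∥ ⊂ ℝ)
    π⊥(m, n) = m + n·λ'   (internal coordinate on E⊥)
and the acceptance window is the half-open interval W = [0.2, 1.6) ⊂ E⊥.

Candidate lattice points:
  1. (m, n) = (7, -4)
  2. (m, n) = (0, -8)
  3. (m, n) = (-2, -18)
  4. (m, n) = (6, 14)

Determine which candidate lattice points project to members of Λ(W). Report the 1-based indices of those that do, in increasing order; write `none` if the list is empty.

2, 3

Compute λ' = (5−√29)/2 = -0.192582, so π⊥(m,n) = m -0.192582·n.
candidate 1: (m,n)=(7,-4) → π∥ = 7-4·λ ≈ -13.770330, π⊥ = 7-4·λ' ≈ 7.770330 ∉ [0.2, 1.6) ⇒ out
candidate 2: (m,n)=(0,-8) → π∥ = 0-8·λ ≈ -41.540659, π⊥ = 0-8·λ' ≈ 1.540659 ∈ [0.2, 1.6) ⇒ IN Λ
candidate 3: (m,n)=(-2,-18) → π∥ = -2-18·λ ≈ -95.466483, π⊥ = -2-18·λ' ≈ 1.466483 ∈ [0.2, 1.6) ⇒ IN Λ
candidate 4: (m,n)=(6,14) → π∥ = 6+14·λ ≈ 78.696154, π⊥ = 6+14·λ' ≈ 3.303846 ∉ [0.2, 1.6) ⇒ out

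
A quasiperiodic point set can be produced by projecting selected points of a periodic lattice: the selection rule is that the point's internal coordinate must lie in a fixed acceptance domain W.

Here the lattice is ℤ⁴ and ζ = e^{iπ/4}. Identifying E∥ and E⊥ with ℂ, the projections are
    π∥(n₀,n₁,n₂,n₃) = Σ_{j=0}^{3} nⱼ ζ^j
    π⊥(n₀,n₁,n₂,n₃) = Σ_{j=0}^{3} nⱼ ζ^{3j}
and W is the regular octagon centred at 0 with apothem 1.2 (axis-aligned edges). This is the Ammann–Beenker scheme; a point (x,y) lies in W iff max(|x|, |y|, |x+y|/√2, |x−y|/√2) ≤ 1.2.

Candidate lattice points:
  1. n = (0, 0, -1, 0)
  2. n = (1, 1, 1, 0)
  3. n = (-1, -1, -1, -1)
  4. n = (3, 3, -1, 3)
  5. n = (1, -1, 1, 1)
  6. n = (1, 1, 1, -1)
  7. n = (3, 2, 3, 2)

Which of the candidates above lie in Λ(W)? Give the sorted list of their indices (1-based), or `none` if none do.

1, 2, 3, 6

With ζ = e^{iπ/4} the internal vectors are ζ^0,ζ^3,ζ^6,ζ^9.
#1 (0, 0, -1, 0): internal (0.00000, 1.00000); octagon support 1.00000 vs apothem 1.2 → ∈ W
#2 (1, 1, 1, 0): internal (0.29289, -0.29289); octagon support 0.41421 vs apothem 1.2 → ∈ W
#3 (-1, -1, -1, -1): internal (-1.00000, -0.41421); octagon support 1.00000 vs apothem 1.2 → ∈ W
#4 (3, 3, -1, 3): internal (3.00000, 5.24264); octagon support 5.82843 vs apothem 1.2 → ∉ W
#5 (1, -1, 1, 1): internal (2.41421, -1.00000); octagon support 2.41421 vs apothem 1.2 → ∉ W
#6 (1, 1, 1, -1): internal (-0.41421, -1.00000); octagon support 1.00000 vs apothem 1.2 → ∈ W
#7 (3, 2, 3, 2): internal (3.00000, -0.17157); octagon support 3.00000 vs apothem 1.2 → ∉ W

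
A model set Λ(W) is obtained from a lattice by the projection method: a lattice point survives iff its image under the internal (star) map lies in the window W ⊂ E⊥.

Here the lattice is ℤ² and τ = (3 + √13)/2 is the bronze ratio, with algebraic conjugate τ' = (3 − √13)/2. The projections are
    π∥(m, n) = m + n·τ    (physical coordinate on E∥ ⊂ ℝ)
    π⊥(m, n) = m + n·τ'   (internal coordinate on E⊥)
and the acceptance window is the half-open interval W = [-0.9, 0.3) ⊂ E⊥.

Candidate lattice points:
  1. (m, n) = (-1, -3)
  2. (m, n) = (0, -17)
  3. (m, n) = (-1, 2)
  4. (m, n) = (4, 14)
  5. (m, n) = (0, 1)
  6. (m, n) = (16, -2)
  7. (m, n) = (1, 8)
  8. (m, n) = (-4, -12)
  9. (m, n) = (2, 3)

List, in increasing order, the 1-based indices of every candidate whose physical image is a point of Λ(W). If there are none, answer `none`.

Compute τ' = (3−√13)/2 = -0.30278, so π⊥(m,n) = m -0.30278·n.
#1 (-1,-3): internal coord -1 + (-3)·τ' = -0.09167; -0.09167 ∈ [-0.9, 0.3) → IN Λ
#2 (0,-17): internal coord 0 + (-17)·τ' = +5.14719; +5.14719 ∉ [-0.9, 0.3) → out
#3 (-1,2): internal coord -1 + (2)·τ' = -1.60555; -1.60555 ∉ [-0.9, 0.3) → out
#4 (4,14): internal coord 4 + (14)·τ' = -0.23886; -0.23886 ∈ [-0.9, 0.3) → IN Λ
#5 (0,1): internal coord 0 + (1)·τ' = -0.30278; -0.30278 ∈ [-0.9, 0.3) → IN Λ
#6 (16,-2): internal coord 16 + (-2)·τ' = +16.60555; +16.60555 ∉ [-0.9, 0.3) → out
#7 (1,8): internal coord 1 + (8)·τ' = -1.42221; -1.42221 ∉ [-0.9, 0.3) → out
#8 (-4,-12): internal coord -4 + (-12)·τ' = -0.36669; -0.36669 ∈ [-0.9, 0.3) → IN Λ
#9 (2,3): internal coord 2 + (3)·τ' = +1.09167; +1.09167 ∉ [-0.9, 0.3) → out

1, 4, 5, 8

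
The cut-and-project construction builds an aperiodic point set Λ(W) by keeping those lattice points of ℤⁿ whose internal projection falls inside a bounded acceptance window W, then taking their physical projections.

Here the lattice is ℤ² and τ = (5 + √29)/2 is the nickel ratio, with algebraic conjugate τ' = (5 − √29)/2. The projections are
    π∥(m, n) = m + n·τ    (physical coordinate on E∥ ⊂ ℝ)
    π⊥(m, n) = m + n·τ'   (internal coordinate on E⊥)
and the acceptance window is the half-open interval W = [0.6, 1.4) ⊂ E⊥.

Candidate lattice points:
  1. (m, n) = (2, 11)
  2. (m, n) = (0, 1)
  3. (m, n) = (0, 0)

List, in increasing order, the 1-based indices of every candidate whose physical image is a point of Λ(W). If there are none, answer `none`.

none

τ' = (5−√29)/2 ≈ -0.192582.
#1 (2,11): internal coord 2 + (11)·τ' = -0.118406; -0.118406 ∉ [0.6, 1.4) → out
#2 (0,1): internal coord 0 + (1)·τ' = -0.192582; -0.192582 ∉ [0.6, 1.4) → out
#3 (0,0): internal coord 0 + (0)·τ' = +0.000000; +0.000000 ∉ [0.6, 1.4) → out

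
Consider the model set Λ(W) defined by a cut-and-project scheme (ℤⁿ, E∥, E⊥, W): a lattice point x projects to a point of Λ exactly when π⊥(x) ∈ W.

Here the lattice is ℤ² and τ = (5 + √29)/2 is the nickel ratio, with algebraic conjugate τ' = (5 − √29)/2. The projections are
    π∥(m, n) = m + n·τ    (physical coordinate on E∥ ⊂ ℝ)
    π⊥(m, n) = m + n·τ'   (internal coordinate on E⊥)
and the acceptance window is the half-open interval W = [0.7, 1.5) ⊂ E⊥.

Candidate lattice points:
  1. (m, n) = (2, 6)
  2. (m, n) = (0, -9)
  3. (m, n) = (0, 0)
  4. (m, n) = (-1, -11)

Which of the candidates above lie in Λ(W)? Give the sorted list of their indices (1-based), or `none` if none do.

τ' = (5−√29)/2 ≈ -0.19258.
#1 (2,6): internal coord 2 + (6)·τ' = +0.84451; +0.84451 ∈ [0.7, 1.5) → IN Λ
#2 (0,-9): internal coord 0 + (-9)·τ' = +1.73324; +1.73324 ∉ [0.7, 1.5) → out
#3 (0,0): internal coord 0 + (0)·τ' = +0.00000; +0.00000 ∉ [0.7, 1.5) → out
#4 (-1,-11): internal coord -1 + (-11)·τ' = +1.11841; +1.11841 ∈ [0.7, 1.5) → IN Λ

1, 4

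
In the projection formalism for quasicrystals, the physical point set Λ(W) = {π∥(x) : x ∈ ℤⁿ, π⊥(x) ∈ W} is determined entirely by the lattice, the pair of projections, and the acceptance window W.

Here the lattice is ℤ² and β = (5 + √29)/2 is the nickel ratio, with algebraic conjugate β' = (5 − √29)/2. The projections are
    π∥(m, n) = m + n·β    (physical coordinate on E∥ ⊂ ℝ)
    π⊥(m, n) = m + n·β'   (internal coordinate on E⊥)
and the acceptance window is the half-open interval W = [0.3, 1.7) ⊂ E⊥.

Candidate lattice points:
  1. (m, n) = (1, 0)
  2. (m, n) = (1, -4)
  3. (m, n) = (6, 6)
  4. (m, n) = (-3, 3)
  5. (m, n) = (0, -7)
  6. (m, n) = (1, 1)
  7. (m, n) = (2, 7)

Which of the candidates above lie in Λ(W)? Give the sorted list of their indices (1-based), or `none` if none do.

1, 5, 6, 7

β' = (5−√29)/2 ≈ -0.1926.
#1 (1,0): internal coord 1 + (0)·β' = +1.0000; +1.0000 ∈ [0.3, 1.7) → IN Λ
#2 (1,-4): internal coord 1 + (-4)·β' = +1.7703; +1.7703 ∉ [0.3, 1.7) → out
#3 (6,6): internal coord 6 + (6)·β' = +4.8445; +4.8445 ∉ [0.3, 1.7) → out
#4 (-3,3): internal coord -3 + (3)·β' = -3.5777; -3.5777 ∉ [0.3, 1.7) → out
#5 (0,-7): internal coord 0 + (-7)·β' = +1.3481; +1.3481 ∈ [0.3, 1.7) → IN Λ
#6 (1,1): internal coord 1 + (1)·β' = +0.8074; +0.8074 ∈ [0.3, 1.7) → IN Λ
#7 (2,7): internal coord 2 + (7)·β' = +0.6519; +0.6519 ∈ [0.3, 1.7) → IN Λ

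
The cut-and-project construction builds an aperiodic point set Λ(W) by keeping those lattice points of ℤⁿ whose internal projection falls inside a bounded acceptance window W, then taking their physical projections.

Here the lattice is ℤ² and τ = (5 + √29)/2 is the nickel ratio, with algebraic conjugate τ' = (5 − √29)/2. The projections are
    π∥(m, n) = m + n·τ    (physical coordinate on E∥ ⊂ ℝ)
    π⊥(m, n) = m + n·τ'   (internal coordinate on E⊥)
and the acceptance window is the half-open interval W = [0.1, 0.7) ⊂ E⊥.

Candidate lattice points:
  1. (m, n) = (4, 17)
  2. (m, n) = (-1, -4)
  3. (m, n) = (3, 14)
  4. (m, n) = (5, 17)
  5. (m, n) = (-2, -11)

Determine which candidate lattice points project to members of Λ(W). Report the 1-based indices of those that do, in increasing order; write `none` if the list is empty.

Numerically τ ≈ 5.1926 and τ' = −1/τ ≈ -0.1926.
candidate 1: (m,n)=(4,17) → π∥ = 4+17·τ ≈ 92.2739, π⊥ = 4+17·τ' ≈ 0.7261 ∉ [0.1, 0.7) ⇒ out
candidate 2: (m,n)=(-1,-4) → π∥ = -1-4·τ ≈ -21.7703, π⊥ = -1-4·τ' ≈ -0.2297 ∉ [0.1, 0.7) ⇒ out
candidate 3: (m,n)=(3,14) → π∥ = 3+14·τ ≈ 75.6962, π⊥ = 3+14·τ' ≈ 0.3038 ∈ [0.1, 0.7) ⇒ IN Λ
candidate 4: (m,n)=(5,17) → π∥ = 5+17·τ ≈ 93.2739, π⊥ = 5+17·τ' ≈ 1.7261 ∉ [0.1, 0.7) ⇒ out
candidate 5: (m,n)=(-2,-11) → π∥ = -2-11·τ ≈ -59.1184, π⊥ = -2-11·τ' ≈ 0.1184 ∈ [0.1, 0.7) ⇒ IN Λ

3, 5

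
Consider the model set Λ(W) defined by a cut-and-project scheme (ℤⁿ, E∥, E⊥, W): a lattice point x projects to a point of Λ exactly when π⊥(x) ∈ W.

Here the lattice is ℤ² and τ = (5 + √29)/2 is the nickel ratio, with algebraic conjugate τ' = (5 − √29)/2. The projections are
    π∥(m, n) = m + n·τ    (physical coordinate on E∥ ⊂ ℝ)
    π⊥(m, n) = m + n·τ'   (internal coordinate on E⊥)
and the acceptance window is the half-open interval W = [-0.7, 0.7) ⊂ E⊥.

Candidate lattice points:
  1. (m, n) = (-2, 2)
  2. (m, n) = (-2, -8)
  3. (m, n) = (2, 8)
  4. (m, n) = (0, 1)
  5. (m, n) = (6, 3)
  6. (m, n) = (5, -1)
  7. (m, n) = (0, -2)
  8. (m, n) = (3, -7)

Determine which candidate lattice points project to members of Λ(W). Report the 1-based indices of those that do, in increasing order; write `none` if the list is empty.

Compute τ' = (5−√29)/2 = -0.192582, so π⊥(m,n) = m -0.192582·n.
#1 (-2,2): internal coord -2 + (2)·τ' = -2.385165; -2.385165 ∉ [-0.7, 0.7) → out
#2 (-2,-8): internal coord -2 + (-8)·τ' = -0.459341; -0.459341 ∈ [-0.7, 0.7) → IN Λ
#3 (2,8): internal coord 2 + (8)·τ' = +0.459341; +0.459341 ∈ [-0.7, 0.7) → IN Λ
#4 (0,1): internal coord 0 + (1)·τ' = -0.192582; -0.192582 ∈ [-0.7, 0.7) → IN Λ
#5 (6,3): internal coord 6 + (3)·τ' = +5.422253; +5.422253 ∉ [-0.7, 0.7) → out
#6 (5,-1): internal coord 5 + (-1)·τ' = +5.192582; +5.192582 ∉ [-0.7, 0.7) → out
#7 (0,-2): internal coord 0 + (-2)·τ' = +0.385165; +0.385165 ∈ [-0.7, 0.7) → IN Λ
#8 (3,-7): internal coord 3 + (-7)·τ' = +4.348077; +4.348077 ∉ [-0.7, 0.7) → out

2, 3, 4, 7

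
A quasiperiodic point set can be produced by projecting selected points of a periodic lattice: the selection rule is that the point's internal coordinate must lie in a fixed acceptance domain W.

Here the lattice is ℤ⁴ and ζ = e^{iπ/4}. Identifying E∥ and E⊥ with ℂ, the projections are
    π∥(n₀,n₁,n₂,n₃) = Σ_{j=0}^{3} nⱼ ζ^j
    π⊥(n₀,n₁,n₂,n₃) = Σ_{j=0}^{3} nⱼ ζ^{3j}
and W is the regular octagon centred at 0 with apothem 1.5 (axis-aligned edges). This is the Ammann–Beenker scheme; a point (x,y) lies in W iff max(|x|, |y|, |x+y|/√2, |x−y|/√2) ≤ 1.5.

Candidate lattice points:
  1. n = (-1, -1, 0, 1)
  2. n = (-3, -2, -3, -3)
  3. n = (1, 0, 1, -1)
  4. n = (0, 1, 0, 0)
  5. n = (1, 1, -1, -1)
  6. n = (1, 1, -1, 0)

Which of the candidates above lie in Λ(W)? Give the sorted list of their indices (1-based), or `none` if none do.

With ζ = e^{iπ/4} the internal vectors are ζ^0,ζ^3,ζ^6,ζ^9.
candidate 1: n = (-1, -1, 0, 1) → π⊥ ≈ (+0.4142, +0.0000); max(|x|,|y|,|x±y|/√2) = 0.4142 ≤ 1.5 ⇒ ∈ W
candidate 2: n = (-3, -2, -3, -3) → π⊥ ≈ (-3.7071, -0.5355); max(|x|,|y|,|x±y|/√2) = 3.7071 > 1.5 ⇒ ∉ W
candidate 3: n = (1, 0, 1, -1) → π⊥ ≈ (+0.2929, -1.7071); max(|x|,|y|,|x±y|/√2) = 1.7071 > 1.5 ⇒ ∉ W
candidate 4: n = (0, 1, 0, 0) → π⊥ ≈ (-0.7071, +0.7071); max(|x|,|y|,|x±y|/√2) = 1.0000 ≤ 1.5 ⇒ ∈ W
candidate 5: n = (1, 1, -1, -1) → π⊥ ≈ (-0.4142, +1.0000); max(|x|,|y|,|x±y|/√2) = 1.0000 ≤ 1.5 ⇒ ∈ W
candidate 6: n = (1, 1, -1, 0) → π⊥ ≈ (+0.2929, +1.7071); max(|x|,|y|,|x±y|/√2) = 1.7071 > 1.5 ⇒ ∉ W

1, 4, 5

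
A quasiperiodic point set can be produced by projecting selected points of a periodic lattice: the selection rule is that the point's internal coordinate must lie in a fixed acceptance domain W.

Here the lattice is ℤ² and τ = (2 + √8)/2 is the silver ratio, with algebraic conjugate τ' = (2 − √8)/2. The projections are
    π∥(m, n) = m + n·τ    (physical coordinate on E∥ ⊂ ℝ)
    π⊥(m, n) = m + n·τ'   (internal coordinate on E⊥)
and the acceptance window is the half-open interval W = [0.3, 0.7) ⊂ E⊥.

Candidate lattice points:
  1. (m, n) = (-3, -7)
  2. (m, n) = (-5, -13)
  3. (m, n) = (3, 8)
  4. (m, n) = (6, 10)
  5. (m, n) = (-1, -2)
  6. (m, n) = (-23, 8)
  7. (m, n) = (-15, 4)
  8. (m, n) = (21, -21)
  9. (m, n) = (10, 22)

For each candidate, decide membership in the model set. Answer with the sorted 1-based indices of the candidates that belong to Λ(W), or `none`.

2

Compute τ' = (2−√8)/2 = -0.4142, so π⊥(m,n) = m -0.4142·n.
#1 (-3,-7): internal coord -3 + (-7)·τ' = -0.1005; -0.1005 ∉ [0.3, 0.7) → out
#2 (-5,-13): internal coord -5 + (-13)·τ' = +0.3848; +0.3848 ∈ [0.3, 0.7) → IN Λ
#3 (3,8): internal coord 3 + (8)·τ' = -0.3137; -0.3137 ∉ [0.3, 0.7) → out
#4 (6,10): internal coord 6 + (10)·τ' = +1.8579; +1.8579 ∉ [0.3, 0.7) → out
#5 (-1,-2): internal coord -1 + (-2)·τ' = -0.1716; -0.1716 ∉ [0.3, 0.7) → out
#6 (-23,8): internal coord -23 + (8)·τ' = -26.3137; -26.3137 ∉ [0.3, 0.7) → out
#7 (-15,4): internal coord -15 + (4)·τ' = -16.6569; -16.6569 ∉ [0.3, 0.7) → out
#8 (21,-21): internal coord 21 + (-21)·τ' = +29.6985; +29.6985 ∉ [0.3, 0.7) → out
#9 (10,22): internal coord 10 + (22)·τ' = +0.8873; +0.8873 ∉ [0.3, 0.7) → out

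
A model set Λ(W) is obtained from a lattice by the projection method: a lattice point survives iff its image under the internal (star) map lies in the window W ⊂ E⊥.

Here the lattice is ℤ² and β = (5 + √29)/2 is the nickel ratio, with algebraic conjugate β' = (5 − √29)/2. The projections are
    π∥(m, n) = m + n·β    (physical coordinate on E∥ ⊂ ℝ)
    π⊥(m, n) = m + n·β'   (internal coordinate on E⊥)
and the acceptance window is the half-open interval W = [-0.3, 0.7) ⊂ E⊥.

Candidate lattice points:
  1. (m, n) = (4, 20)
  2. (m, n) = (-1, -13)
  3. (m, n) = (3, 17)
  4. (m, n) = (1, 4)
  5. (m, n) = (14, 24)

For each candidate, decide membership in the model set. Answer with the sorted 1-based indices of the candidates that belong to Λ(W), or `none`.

Compute β' = (5−√29)/2 = -0.19258, so π⊥(m,n) = m -0.19258·n.
[1] lift (4,20): star map gives 0.14835; window check -0.3 ≤ 0.14835 < 0.7 is true → IN Λ
[2] lift (-1,-13): star map gives 1.50357; window check -0.3 ≤ 1.50357 < 0.7 is false → out
[3] lift (3,17): star map gives -0.27390; window check -0.3 ≤ -0.27390 < 0.7 is true → IN Λ
[4] lift (1,4): star map gives 0.22967; window check -0.3 ≤ 0.22967 < 0.7 is true → IN Λ
[5] lift (14,24): star map gives 9.37802; window check -0.3 ≤ 9.37802 < 0.7 is false → out

1, 3, 4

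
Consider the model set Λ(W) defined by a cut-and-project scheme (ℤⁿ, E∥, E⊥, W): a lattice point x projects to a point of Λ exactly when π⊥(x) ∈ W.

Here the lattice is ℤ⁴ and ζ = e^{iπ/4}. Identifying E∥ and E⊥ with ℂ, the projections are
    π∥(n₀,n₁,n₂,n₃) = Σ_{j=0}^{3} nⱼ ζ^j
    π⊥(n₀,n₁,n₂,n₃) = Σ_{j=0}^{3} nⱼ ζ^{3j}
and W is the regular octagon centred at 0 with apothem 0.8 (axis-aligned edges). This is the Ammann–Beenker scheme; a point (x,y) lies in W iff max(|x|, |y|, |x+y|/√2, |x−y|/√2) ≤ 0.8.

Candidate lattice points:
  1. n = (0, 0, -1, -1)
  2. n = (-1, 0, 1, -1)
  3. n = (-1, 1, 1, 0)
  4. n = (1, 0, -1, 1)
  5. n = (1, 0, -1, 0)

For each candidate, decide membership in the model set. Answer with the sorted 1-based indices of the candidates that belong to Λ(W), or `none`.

1

With ζ = e^{iπ/4} the internal vectors are ζ^0,ζ^3,ζ^6,ζ^9.
candidate 1: n = (0, 0, -1, -1) → π⊥ ≈ (-0.7071, +0.2929); max(|x|,|y|,|x±y|/√2) = 0.7071 ≤ 0.8 ⇒ ∈ W
candidate 2: n = (-1, 0, 1, -1) → π⊥ ≈ (-1.7071, -1.7071); max(|x|,|y|,|x±y|/√2) = 2.4142 > 0.8 ⇒ ∉ W
candidate 3: n = (-1, 1, 1, 0) → π⊥ ≈ (-1.7071, -0.2929); max(|x|,|y|,|x±y|/√2) = 1.7071 > 0.8 ⇒ ∉ W
candidate 4: n = (1, 0, -1, 1) → π⊥ ≈ (+1.7071, +1.7071); max(|x|,|y|,|x±y|/√2) = 2.4142 > 0.8 ⇒ ∉ W
candidate 5: n = (1, 0, -1, 0) → π⊥ ≈ (+1.0000, +1.0000); max(|x|,|y|,|x±y|/√2) = 1.4142 > 0.8 ⇒ ∉ W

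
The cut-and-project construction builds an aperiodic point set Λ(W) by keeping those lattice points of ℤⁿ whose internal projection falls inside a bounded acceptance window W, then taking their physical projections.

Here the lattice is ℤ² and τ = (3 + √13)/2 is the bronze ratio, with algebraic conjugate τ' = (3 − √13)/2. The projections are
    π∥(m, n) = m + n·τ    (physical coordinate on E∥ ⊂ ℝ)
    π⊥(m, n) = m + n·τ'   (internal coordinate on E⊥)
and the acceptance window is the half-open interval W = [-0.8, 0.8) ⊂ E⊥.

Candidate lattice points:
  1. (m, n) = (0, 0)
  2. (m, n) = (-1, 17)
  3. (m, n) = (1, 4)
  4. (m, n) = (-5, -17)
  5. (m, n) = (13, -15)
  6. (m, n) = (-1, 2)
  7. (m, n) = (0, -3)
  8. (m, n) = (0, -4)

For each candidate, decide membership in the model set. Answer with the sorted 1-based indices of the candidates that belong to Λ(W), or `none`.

1, 3, 4

τ' = (3−√13)/2 ≈ -0.3028.
#1 (0,0): internal coord 0 + (0)·τ' = +0.0000; +0.0000 ∈ [-0.8, 0.8) → IN Λ
#2 (-1,17): internal coord -1 + (17)·τ' = -6.1472; -6.1472 ∉ [-0.8, 0.8) → out
#3 (1,4): internal coord 1 + (4)·τ' = -0.2111; -0.2111 ∈ [-0.8, 0.8) → IN Λ
#4 (-5,-17): internal coord -5 + (-17)·τ' = +0.1472; +0.1472 ∈ [-0.8, 0.8) → IN Λ
#5 (13,-15): internal coord 13 + (-15)·τ' = +17.5416; +17.5416 ∉ [-0.8, 0.8) → out
#6 (-1,2): internal coord -1 + (2)·τ' = -1.6056; -1.6056 ∉ [-0.8, 0.8) → out
#7 (0,-3): internal coord 0 + (-3)·τ' = +0.9083; +0.9083 ∉ [-0.8, 0.8) → out
#8 (0,-4): internal coord 0 + (-4)·τ' = +1.2111; +1.2111 ∉ [-0.8, 0.8) → out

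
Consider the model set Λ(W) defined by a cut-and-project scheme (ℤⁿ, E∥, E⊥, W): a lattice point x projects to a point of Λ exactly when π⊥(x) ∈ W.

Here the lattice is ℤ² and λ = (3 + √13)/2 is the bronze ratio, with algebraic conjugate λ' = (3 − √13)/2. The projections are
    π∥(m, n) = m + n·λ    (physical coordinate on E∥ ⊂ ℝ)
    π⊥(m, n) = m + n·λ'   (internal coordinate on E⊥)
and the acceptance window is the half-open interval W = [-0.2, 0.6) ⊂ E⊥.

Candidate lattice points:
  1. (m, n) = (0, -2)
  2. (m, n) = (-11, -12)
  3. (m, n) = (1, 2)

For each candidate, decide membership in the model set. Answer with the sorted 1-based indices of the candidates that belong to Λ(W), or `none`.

Numerically λ ≈ 3.302776 and λ' = −1/λ ≈ -0.302776.
[1] lift (0,-2): star map gives 0.605551; window check -0.2 ≤ 0.605551 < 0.6 is false → out
[2] lift (-11,-12): star map gives -7.366692; window check -0.2 ≤ -7.366692 < 0.6 is false → out
[3] lift (1,2): star map gives 0.394449; window check -0.2 ≤ 0.394449 < 0.6 is true → IN Λ

3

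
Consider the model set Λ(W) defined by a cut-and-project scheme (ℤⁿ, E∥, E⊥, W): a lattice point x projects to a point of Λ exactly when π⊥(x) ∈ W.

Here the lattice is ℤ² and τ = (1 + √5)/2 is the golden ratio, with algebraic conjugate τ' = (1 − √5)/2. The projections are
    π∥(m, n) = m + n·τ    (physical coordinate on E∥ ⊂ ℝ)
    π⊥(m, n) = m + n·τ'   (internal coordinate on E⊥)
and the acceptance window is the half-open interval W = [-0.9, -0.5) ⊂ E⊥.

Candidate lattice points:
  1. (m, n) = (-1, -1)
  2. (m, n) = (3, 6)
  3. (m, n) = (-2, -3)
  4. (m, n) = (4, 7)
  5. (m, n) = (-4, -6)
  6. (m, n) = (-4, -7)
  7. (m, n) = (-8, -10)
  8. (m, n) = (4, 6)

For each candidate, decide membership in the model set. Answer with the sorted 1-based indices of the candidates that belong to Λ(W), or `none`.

2

τ' = (1−√5)/2 ≈ -0.6180.
#1 (-1,-1): internal coord -1 + (-1)·τ' = -0.3820; -0.3820 ∉ [-0.9, -0.5) → out
#2 (3,6): internal coord 3 + (6)·τ' = -0.7082; -0.7082 ∈ [-0.9, -0.5) → IN Λ
#3 (-2,-3): internal coord -2 + (-3)·τ' = -0.1459; -0.1459 ∉ [-0.9, -0.5) → out
#4 (4,7): internal coord 4 + (7)·τ' = -0.3262; -0.3262 ∉ [-0.9, -0.5) → out
#5 (-4,-6): internal coord -4 + (-6)·τ' = -0.2918; -0.2918 ∉ [-0.9, -0.5) → out
#6 (-4,-7): internal coord -4 + (-7)·τ' = +0.3262; +0.3262 ∉ [-0.9, -0.5) → out
#7 (-8,-10): internal coord -8 + (-10)·τ' = -1.8197; -1.8197 ∉ [-0.9, -0.5) → out
#8 (4,6): internal coord 4 + (6)·τ' = +0.2918; +0.2918 ∉ [-0.9, -0.5) → out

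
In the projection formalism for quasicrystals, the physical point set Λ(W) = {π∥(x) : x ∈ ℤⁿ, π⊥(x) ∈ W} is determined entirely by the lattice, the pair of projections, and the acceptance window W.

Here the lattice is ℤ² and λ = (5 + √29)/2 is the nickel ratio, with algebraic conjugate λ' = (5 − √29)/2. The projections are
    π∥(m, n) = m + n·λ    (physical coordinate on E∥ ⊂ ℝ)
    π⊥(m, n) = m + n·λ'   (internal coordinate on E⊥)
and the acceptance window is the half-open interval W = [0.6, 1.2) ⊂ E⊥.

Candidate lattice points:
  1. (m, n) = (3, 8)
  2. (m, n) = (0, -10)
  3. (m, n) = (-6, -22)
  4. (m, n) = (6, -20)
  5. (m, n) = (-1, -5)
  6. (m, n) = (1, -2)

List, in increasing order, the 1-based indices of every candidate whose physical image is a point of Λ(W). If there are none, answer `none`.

λ' = (5−√29)/2 ≈ -0.192582.
#1 (3,8): internal coord 3 + (8)·λ' = +1.459341; +1.459341 ∉ [0.6, 1.2) → out
#2 (0,-10): internal coord 0 + (-10)·λ' = +1.925824; +1.925824 ∉ [0.6, 1.2) → out
#3 (-6,-22): internal coord -6 + (-22)·λ' = -1.763187; -1.763187 ∉ [0.6, 1.2) → out
#4 (6,-20): internal coord 6 + (-20)·λ' = +9.851648; +9.851648 ∉ [0.6, 1.2) → out
#5 (-1,-5): internal coord -1 + (-5)·λ' = -0.037088; -0.037088 ∉ [0.6, 1.2) → out
#6 (1,-2): internal coord 1 + (-2)·λ' = +1.385165; +1.385165 ∉ [0.6, 1.2) → out

none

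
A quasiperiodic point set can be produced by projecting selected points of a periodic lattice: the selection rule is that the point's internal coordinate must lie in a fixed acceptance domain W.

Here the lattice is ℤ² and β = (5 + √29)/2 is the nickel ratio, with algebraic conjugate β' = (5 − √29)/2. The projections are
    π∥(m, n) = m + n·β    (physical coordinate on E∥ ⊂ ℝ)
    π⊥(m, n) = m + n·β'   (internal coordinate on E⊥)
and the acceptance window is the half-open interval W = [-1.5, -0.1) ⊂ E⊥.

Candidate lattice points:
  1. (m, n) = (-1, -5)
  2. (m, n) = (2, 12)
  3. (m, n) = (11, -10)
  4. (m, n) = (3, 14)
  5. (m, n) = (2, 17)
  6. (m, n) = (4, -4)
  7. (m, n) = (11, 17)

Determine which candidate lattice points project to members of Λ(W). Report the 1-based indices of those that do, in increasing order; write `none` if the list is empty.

2, 5

Numerically β ≈ 5.19258 and β' = −1/β ≈ -0.19258.
[1] lift (-1,-5): star map gives -0.03709; window check -1.5 ≤ -0.03709 < -0.1 is false → out
[2] lift (2,12): star map gives -0.31099; window check -1.5 ≤ -0.31099 < -0.1 is true → IN Λ
[3] lift (11,-10): star map gives 12.92582; window check -1.5 ≤ 12.92582 < -0.1 is false → out
[4] lift (3,14): star map gives 0.30385; window check -1.5 ≤ 0.30385 < -0.1 is false → out
[5] lift (2,17): star map gives -1.27390; window check -1.5 ≤ -1.27390 < -0.1 is true → IN Λ
[6] lift (4,-4): star map gives 4.77033; window check -1.5 ≤ 4.77033 < -0.1 is false → out
[7] lift (11,17): star map gives 7.72610; window check -1.5 ≤ 7.72610 < -0.1 is false → out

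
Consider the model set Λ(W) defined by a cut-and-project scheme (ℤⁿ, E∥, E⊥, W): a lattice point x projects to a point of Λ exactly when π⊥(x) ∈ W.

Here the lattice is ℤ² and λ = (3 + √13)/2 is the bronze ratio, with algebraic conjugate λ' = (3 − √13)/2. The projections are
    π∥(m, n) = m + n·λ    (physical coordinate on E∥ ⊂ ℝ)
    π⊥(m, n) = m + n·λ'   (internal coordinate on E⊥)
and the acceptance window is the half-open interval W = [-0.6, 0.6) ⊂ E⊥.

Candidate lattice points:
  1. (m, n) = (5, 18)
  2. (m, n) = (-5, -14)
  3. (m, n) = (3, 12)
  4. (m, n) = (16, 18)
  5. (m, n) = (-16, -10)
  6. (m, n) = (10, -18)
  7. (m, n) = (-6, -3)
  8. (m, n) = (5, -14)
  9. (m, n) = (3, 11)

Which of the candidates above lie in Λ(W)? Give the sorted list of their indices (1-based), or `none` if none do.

1, 9

Numerically λ ≈ 3.302776 and λ' = −1/λ ≈ -0.302776.
candidate 1: (m,n)=(5,18) → π∥ = 5+18·λ ≈ 64.449961, π⊥ = 5+18·λ' ≈ -0.449961 ∈ [-0.6, 0.6) ⇒ IN Λ
candidate 2: (m,n)=(-5,-14) → π∥ = -5-14·λ ≈ -51.238859, π⊥ = -5-14·λ' ≈ -0.761141 ∉ [-0.6, 0.6) ⇒ out
candidate 3: (m,n)=(3,12) → π∥ = 3+12·λ ≈ 42.633308, π⊥ = 3+12·λ' ≈ -0.633308 ∉ [-0.6, 0.6) ⇒ out
candidate 4: (m,n)=(16,18) → π∥ = 16+18·λ ≈ 75.449961, π⊥ = 16+18·λ' ≈ 10.550039 ∉ [-0.6, 0.6) ⇒ out
candidate 5: (m,n)=(-16,-10) → π∥ = -16-10·λ ≈ -49.027756, π⊥ = -16-10·λ' ≈ -12.972244 ∉ [-0.6, 0.6) ⇒ out
candidate 6: (m,n)=(10,-18) → π∥ = 10-18·λ ≈ -49.449961, π⊥ = 10-18·λ' ≈ 15.449961 ∉ [-0.6, 0.6) ⇒ out
candidate 7: (m,n)=(-6,-3) → π∥ = -6-3·λ ≈ -15.908327, π⊥ = -6-3·λ' ≈ -5.091673 ∉ [-0.6, 0.6) ⇒ out
candidate 8: (m,n)=(5,-14) → π∥ = 5-14·λ ≈ -41.238859, π⊥ = 5-14·λ' ≈ 9.238859 ∉ [-0.6, 0.6) ⇒ out
candidate 9: (m,n)=(3,11) → π∥ = 3+11·λ ≈ 39.330532, π⊥ = 3+11·λ' ≈ -0.330532 ∈ [-0.6, 0.6) ⇒ IN Λ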